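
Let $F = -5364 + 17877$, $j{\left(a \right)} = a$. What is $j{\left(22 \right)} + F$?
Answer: $12535$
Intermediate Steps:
$F = 12513$
$j{\left(22 \right)} + F = 22 + 12513 = 12535$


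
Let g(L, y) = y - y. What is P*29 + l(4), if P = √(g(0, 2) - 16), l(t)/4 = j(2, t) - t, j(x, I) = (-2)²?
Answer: 116*I ≈ 116.0*I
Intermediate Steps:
j(x, I) = 4
l(t) = 16 - 4*t (l(t) = 4*(4 - t) = 16 - 4*t)
g(L, y) = 0
P = 4*I (P = √(0 - 16) = √(-16) = 4*I ≈ 4.0*I)
P*29 + l(4) = (4*I)*29 + (16 - 4*4) = 116*I + (16 - 16) = 116*I + 0 = 116*I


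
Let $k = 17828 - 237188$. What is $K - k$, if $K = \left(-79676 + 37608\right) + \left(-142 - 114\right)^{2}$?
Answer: $242828$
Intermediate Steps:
$k = -219360$ ($k = 17828 - 237188 = -219360$)
$K = 23468$ ($K = -42068 + \left(-256\right)^{2} = -42068 + 65536 = 23468$)
$K - k = 23468 - -219360 = 23468 + 219360 = 242828$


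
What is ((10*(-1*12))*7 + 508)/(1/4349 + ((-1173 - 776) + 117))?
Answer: 1443868/7967367 ≈ 0.18122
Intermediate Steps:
((10*(-1*12))*7 + 508)/(1/4349 + ((-1173 - 776) + 117)) = ((10*(-12))*7 + 508)/(1/4349 + (-1949 + 117)) = (-120*7 + 508)/(1/4349 - 1832) = (-840 + 508)/(-7967367/4349) = -332*(-4349/7967367) = 1443868/7967367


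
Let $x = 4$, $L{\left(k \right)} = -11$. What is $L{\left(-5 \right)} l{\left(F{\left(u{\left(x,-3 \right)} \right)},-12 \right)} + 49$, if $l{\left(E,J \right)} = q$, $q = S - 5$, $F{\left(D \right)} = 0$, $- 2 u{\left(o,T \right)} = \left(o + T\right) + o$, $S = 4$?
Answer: $60$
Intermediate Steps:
$u{\left(o,T \right)} = - o - \frac{T}{2}$ ($u{\left(o,T \right)} = - \frac{\left(o + T\right) + o}{2} = - \frac{\left(T + o\right) + o}{2} = - \frac{T + 2 o}{2} = - o - \frac{T}{2}$)
$q = -1$ ($q = 4 - 5 = -1$)
$l{\left(E,J \right)} = -1$
$L{\left(-5 \right)} l{\left(F{\left(u{\left(x,-3 \right)} \right)},-12 \right)} + 49 = \left(-11\right) \left(-1\right) + 49 = 11 + 49 = 60$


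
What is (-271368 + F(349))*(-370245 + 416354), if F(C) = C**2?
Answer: -6896384803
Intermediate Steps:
(-271368 + F(349))*(-370245 + 416354) = (-271368 + 349**2)*(-370245 + 416354) = (-271368 + 121801)*46109 = -149567*46109 = -6896384803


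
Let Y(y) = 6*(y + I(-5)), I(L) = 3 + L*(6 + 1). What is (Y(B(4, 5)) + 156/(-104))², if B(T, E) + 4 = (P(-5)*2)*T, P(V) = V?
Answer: 837225/4 ≈ 2.0931e+5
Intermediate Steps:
I(L) = 3 + 7*L (I(L) = 3 + L*7 = 3 + 7*L)
B(T, E) = -4 - 10*T (B(T, E) = -4 + (-5*2)*T = -4 - 10*T)
Y(y) = -192 + 6*y (Y(y) = 6*(y + (3 + 7*(-5))) = 6*(y + (3 - 35)) = 6*(y - 32) = 6*(-32 + y) = -192 + 6*y)
(Y(B(4, 5)) + 156/(-104))² = ((-192 + 6*(-4 - 10*4)) + 156/(-104))² = ((-192 + 6*(-4 - 40)) + 156*(-1/104))² = ((-192 + 6*(-44)) - 3/2)² = ((-192 - 264) - 3/2)² = (-456 - 3/2)² = (-915/2)² = 837225/4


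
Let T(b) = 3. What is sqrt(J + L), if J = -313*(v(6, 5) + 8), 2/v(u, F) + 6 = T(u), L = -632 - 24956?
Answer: 5*I*sqrt(10038)/3 ≈ 166.98*I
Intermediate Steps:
L = -25588
v(u, F) = -2/3 (v(u, F) = 2/(-6 + 3) = 2/(-3) = 2*(-1/3) = -2/3)
J = -6886/3 (J = -313*(-2/3 + 8) = -313*22/3 = -6886/3 ≈ -2295.3)
sqrt(J + L) = sqrt(-6886/3 - 25588) = sqrt(-83650/3) = 5*I*sqrt(10038)/3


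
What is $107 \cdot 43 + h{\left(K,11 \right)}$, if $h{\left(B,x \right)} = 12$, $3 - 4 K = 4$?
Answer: $4613$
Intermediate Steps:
$K = - \frac{1}{4}$ ($K = \frac{3}{4} - 1 = - \frac{1}{4} \approx -0.25$)
$107 \cdot 43 + h{\left(K,11 \right)} = 107 \cdot 43 + 12 = 4601 + 12 = 4613$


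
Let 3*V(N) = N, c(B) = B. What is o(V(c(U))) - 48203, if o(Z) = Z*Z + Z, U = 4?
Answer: -433799/9 ≈ -48200.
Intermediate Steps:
V(N) = N/3
o(Z) = Z + Z² (o(Z) = Z² + Z = Z + Z²)
o(V(c(U))) - 48203 = ((⅓)*4)*(1 + (⅓)*4) - 48203 = 4*(1 + 4/3)/3 - 48203 = (4/3)*(7/3) - 48203 = 28/9 - 48203 = -433799/9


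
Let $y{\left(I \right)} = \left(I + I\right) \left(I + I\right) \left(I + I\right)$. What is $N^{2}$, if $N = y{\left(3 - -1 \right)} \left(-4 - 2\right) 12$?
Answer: $1358954496$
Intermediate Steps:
$y{\left(I \right)} = 8 I^{3}$ ($y{\left(I \right)} = 2 I 2 I 2 I = 4 I^{2} \cdot 2 I = 8 I^{3}$)
$N = -36864$ ($N = 8 \left(3 - -1\right)^{3} \left(-4 - 2\right) 12 = 8 \left(3 + 1\right)^{3} \left(-6\right) 12 = 8 \cdot 4^{3} \left(-6\right) 12 = 8 \cdot 64 \left(-6\right) 12 = 512 \left(-6\right) 12 = \left(-3072\right) 12 = -36864$)
$N^{2} = \left(-36864\right)^{2} = 1358954496$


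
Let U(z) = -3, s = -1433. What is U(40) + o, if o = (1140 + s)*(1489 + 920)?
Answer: -705840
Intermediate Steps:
o = -705837 (o = (1140 - 1433)*(1489 + 920) = -293*2409 = -705837)
U(40) + o = -3 - 705837 = -705840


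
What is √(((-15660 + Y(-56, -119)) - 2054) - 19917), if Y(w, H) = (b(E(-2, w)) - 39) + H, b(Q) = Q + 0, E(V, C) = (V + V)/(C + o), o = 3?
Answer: I*√106149089/53 ≈ 194.39*I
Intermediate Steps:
E(V, C) = 2*V/(3 + C) (E(V, C) = (V + V)/(C + 3) = (2*V)/(3 + C) = 2*V/(3 + C))
b(Q) = Q
Y(w, H) = -39 + H - 4/(3 + w) (Y(w, H) = (2*(-2)/(3 + w) - 39) + H = (-4/(3 + w) - 39) + H = (-39 - 4/(3 + w)) + H = -39 + H - 4/(3 + w))
√(((-15660 + Y(-56, -119)) - 2054) - 19917) = √(((-15660 + (-4 + (-39 - 119)*(3 - 56))/(3 - 56)) - 2054) - 19917) = √(((-15660 + (-4 - 158*(-53))/(-53)) - 2054) - 19917) = √(((-15660 - (-4 + 8374)/53) - 2054) - 19917) = √(((-15660 - 1/53*8370) - 2054) - 19917) = √(((-15660 - 8370/53) - 2054) - 19917) = √((-838350/53 - 2054) - 19917) = √(-947212/53 - 19917) = √(-2002813/53) = I*√106149089/53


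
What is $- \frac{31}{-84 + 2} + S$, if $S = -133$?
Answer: $- \frac{10875}{82} \approx -132.62$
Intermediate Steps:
$- \frac{31}{-84 + 2} + S = - \frac{31}{-84 + 2} - 133 = - \frac{31}{-82} - 133 = \left(-31\right) \left(- \frac{1}{82}\right) - 133 = \frac{31}{82} - 133 = - \frac{10875}{82}$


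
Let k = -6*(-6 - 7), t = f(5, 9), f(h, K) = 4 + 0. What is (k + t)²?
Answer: 6724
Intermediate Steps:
f(h, K) = 4
t = 4
k = 78 (k = -6*(-13) = 78)
(k + t)² = (78 + 4)² = 82² = 6724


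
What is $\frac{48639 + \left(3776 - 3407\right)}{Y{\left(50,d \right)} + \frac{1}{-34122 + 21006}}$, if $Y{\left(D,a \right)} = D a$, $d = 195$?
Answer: $\frac{642788928}{127880999} \approx 5.0265$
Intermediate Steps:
$\frac{48639 + \left(3776 - 3407\right)}{Y{\left(50,d \right)} + \frac{1}{-34122 + 21006}} = \frac{48639 + \left(3776 - 3407\right)}{50 \cdot 195 + \frac{1}{-34122 + 21006}} = \frac{48639 + \left(3776 - 3407\right)}{9750 + \frac{1}{-13116}} = \frac{48639 + 369}{9750 - \frac{1}{13116}} = \frac{49008}{\frac{127880999}{13116}} = 49008 \cdot \frac{13116}{127880999} = \frac{642788928}{127880999}$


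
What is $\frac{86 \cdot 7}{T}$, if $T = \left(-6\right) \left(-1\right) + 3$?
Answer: $\frac{602}{9} \approx 66.889$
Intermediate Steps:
$T = 9$ ($T = 6 + 3 = 9$)
$\frac{86 \cdot 7}{T} = \frac{86 \cdot 7}{9} = 602 \cdot \frac{1}{9} = \frac{602}{9}$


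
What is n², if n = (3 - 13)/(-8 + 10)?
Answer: 25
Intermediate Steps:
n = -5 (n = -10/2 = -10*½ = -5)
n² = (-5)² = 25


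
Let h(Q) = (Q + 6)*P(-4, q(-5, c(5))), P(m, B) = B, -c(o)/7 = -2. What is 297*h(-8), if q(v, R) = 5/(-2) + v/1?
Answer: 4455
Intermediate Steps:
c(o) = 14 (c(o) = -7*(-2) = 14)
q(v, R) = -5/2 + v (q(v, R) = 5*(-1/2) + v*1 = -5/2 + v)
h(Q) = -45 - 15*Q/2 (h(Q) = (Q + 6)*(-5/2 - 5) = (6 + Q)*(-15/2) = -45 - 15*Q/2)
297*h(-8) = 297*(-45 - 15/2*(-8)) = 297*(-45 + 60) = 297*15 = 4455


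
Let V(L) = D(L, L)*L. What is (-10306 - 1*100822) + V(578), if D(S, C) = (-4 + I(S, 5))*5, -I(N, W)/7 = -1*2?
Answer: -82228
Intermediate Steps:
I(N, W) = 14 (I(N, W) = -(-7)*2 = -7*(-2) = 14)
D(S, C) = 50 (D(S, C) = (-4 + 14)*5 = 10*5 = 50)
V(L) = 50*L
(-10306 - 1*100822) + V(578) = (-10306 - 1*100822) + 50*578 = (-10306 - 100822) + 28900 = -111128 + 28900 = -82228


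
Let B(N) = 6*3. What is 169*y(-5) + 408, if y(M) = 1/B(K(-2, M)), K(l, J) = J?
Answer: 7513/18 ≈ 417.39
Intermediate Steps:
B(N) = 18
y(M) = 1/18
169*y(-5) + 408 = 169*(1/18) + 408 = 169/18 + 408 = 7513/18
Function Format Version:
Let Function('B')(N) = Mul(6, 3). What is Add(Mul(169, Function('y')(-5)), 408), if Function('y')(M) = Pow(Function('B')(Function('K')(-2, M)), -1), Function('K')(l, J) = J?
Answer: Rational(7513, 18) ≈ 417.39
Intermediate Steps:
Function('B')(N) = 18
Function('y')(M) = Rational(1, 18) (Function('y')(M) = Pow(18, -1) = Rational(1, 18))
Add(Mul(169, Function('y')(-5)), 408) = Add(Mul(169, Rational(1, 18)), 408) = Add(Rational(169, 18), 408) = Rational(7513, 18)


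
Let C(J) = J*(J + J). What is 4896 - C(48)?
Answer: 288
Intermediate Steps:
C(J) = 2*J² (C(J) = J*(2*J) = 2*J²)
4896 - C(48) = 4896 - 2*48² = 4896 - 2*2304 = 4896 - 1*4608 = 4896 - 4608 = 288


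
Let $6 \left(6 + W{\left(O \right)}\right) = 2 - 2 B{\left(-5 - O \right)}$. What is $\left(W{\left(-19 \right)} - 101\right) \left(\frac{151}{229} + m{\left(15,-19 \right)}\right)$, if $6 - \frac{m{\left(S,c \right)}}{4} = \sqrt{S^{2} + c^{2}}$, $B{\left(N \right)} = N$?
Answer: $- \frac{1886098}{687} + \frac{1336 \sqrt{586}}{3} \approx 8035.0$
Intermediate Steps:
$m{\left(S,c \right)} = 24 - 4 \sqrt{S^{2} + c^{2}}$
$W{\left(O \right)} = -4 + \frac{O}{3}$ ($W{\left(O \right)} = -6 + \frac{2 - 2 \left(-5 - O\right)}{6} = -6 + \frac{2 + \left(10 + 2 O\right)}{6} = -6 + \frac{12 + 2 O}{6} = -6 + \left(2 + \frac{O}{3}\right) = -4 + \frac{O}{3}$)
$\left(W{\left(-19 \right)} - 101\right) \left(\frac{151}{229} + m{\left(15,-19 \right)}\right) = \left(\left(-4 + \frac{1}{3} \left(-19\right)\right) - 101\right) \left(\frac{151}{229} + \left(24 - 4 \sqrt{15^{2} + \left(-19\right)^{2}}\right)\right) = \left(\left(-4 - \frac{19}{3}\right) - 101\right) \left(151 \cdot \frac{1}{229} + \left(24 - 4 \sqrt{225 + 361}\right)\right) = \left(- \frac{31}{3} - 101\right) \left(\frac{151}{229} + \left(24 - 4 \sqrt{586}\right)\right) = - \frac{334 \left(\frac{5647}{229} - 4 \sqrt{586}\right)}{3} = - \frac{1886098}{687} + \frac{1336 \sqrt{586}}{3}$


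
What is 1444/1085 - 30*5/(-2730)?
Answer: 19547/14105 ≈ 1.3858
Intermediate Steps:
1444/1085 - 30*5/(-2730) = 1444*(1/1085) - 150*(-1/2730) = 1444/1085 + 5/91 = 19547/14105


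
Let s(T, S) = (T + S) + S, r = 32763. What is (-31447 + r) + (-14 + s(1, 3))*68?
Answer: 840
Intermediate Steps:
s(T, S) = T + 2*S (s(T, S) = (S + T) + S = T + 2*S)
(-31447 + r) + (-14 + s(1, 3))*68 = (-31447 + 32763) + (-14 + (1 + 2*3))*68 = 1316 + (-14 + (1 + 6))*68 = 1316 + (-14 + 7)*68 = 1316 - 7*68 = 1316 - 476 = 840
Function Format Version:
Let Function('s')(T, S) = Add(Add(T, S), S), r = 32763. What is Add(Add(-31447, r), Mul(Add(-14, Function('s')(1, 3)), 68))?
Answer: 840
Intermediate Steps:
Function('s')(T, S) = Add(T, Mul(2, S)) (Function('s')(T, S) = Add(Add(S, T), S) = Add(T, Mul(2, S)))
Add(Add(-31447, r), Mul(Add(-14, Function('s')(1, 3)), 68)) = Add(Add(-31447, 32763), Mul(Add(-14, Add(1, Mul(2, 3))), 68)) = Add(1316, Mul(Add(-14, Add(1, 6)), 68)) = Add(1316, Mul(Add(-14, 7), 68)) = Add(1316, Mul(-7, 68)) = Add(1316, -476) = 840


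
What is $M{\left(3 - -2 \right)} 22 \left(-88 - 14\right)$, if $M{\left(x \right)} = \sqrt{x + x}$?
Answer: $- 2244 \sqrt{10} \approx -7096.1$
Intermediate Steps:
$M{\left(x \right)} = \sqrt{2} \sqrt{x}$ ($M{\left(x \right)} = \sqrt{2 x} = \sqrt{2} \sqrt{x}$)
$M{\left(3 - -2 \right)} 22 \left(-88 - 14\right) = \sqrt{2} \sqrt{3 - -2} \cdot 22 \left(-88 - 14\right) = \sqrt{2} \sqrt{3 + 2} \cdot 22 \left(-102\right) = \sqrt{2} \sqrt{5} \cdot 22 \left(-102\right) = \sqrt{10} \cdot 22 \left(-102\right) = 22 \sqrt{10} \left(-102\right) = - 2244 \sqrt{10}$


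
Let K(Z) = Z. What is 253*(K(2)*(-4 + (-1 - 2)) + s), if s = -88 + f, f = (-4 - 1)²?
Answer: -19481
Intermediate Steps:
f = 25 (f = (-5)² = 25)
s = -63 (s = -88 + 25 = -63)
253*(K(2)*(-4 + (-1 - 2)) + s) = 253*(2*(-4 + (-1 - 2)) - 63) = 253*(2*(-4 - 3) - 63) = 253*(2*(-7) - 63) = 253*(-14 - 63) = 253*(-77) = -19481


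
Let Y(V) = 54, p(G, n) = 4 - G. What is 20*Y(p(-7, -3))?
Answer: 1080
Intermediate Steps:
20*Y(p(-7, -3)) = 20*54 = 1080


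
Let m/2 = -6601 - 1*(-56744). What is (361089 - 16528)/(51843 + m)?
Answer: 344561/152129 ≈ 2.2649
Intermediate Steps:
m = 100286 (m = 2*(-6601 - 1*(-56744)) = 2*(-6601 + 56744) = 2*50143 = 100286)
(361089 - 16528)/(51843 + m) = (361089 - 16528)/(51843 + 100286) = 344561/152129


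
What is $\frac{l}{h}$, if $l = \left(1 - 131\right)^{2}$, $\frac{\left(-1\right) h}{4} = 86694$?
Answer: $- \frac{4225}{86694} \approx -0.048735$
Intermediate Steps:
$h = -346776$ ($h = \left(-4\right) 86694 = -346776$)
$l = 16900$ ($l = \left(-130\right)^{2} = 16900$)
$\frac{l}{h} = \frac{16900}{-346776} = 16900 \left(- \frac{1}{346776}\right) = - \frac{4225}{86694}$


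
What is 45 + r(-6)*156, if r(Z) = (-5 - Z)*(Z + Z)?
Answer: -1827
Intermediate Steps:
r(Z) = 2*Z*(-5 - Z) (r(Z) = (-5 - Z)*(2*Z) = 2*Z*(-5 - Z))
45 + r(-6)*156 = 45 - 2*(-6)*(5 - 6)*156 = 45 - 2*(-6)*(-1)*156 = 45 - 12*156 = 45 - 1872 = -1827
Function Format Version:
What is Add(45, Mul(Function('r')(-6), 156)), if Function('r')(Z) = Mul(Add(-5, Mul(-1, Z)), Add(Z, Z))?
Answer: -1827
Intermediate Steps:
Function('r')(Z) = Mul(2, Z, Add(-5, Mul(-1, Z))) (Function('r')(Z) = Mul(Add(-5, Mul(-1, Z)), Mul(2, Z)) = Mul(2, Z, Add(-5, Mul(-1, Z))))
Add(45, Mul(Function('r')(-6), 156)) = Add(45, Mul(Mul(-2, -6, Add(5, -6)), 156)) = Add(45, Mul(Mul(-2, -6, -1), 156)) = Add(45, Mul(-12, 156)) = Add(45, -1872) = -1827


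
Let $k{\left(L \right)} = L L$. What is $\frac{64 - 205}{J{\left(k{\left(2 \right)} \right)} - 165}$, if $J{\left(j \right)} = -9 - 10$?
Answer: $\frac{141}{184} \approx 0.7663$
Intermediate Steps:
$k{\left(L \right)} = L^{2}$
$J{\left(j \right)} = -19$ ($J{\left(j \right)} = -9 - 10 = -19$)
$\frac{64 - 205}{J{\left(k{\left(2 \right)} \right)} - 165} = \frac{64 - 205}{-19 - 165} = - \frac{141}{-184} = \left(-141\right) \left(- \frac{1}{184}\right) = \frac{141}{184}$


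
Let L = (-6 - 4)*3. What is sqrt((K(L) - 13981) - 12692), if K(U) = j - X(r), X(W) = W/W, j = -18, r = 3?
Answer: 2*I*sqrt(6673) ≈ 163.38*I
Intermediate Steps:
X(W) = 1
L = -30 (L = -10*3 = -30)
K(U) = -19 (K(U) = -18 - 1*1 = -18 - 1 = -19)
sqrt((K(L) - 13981) - 12692) = sqrt((-19 - 13981) - 12692) = sqrt(-14000 - 12692) = sqrt(-26692) = 2*I*sqrt(6673)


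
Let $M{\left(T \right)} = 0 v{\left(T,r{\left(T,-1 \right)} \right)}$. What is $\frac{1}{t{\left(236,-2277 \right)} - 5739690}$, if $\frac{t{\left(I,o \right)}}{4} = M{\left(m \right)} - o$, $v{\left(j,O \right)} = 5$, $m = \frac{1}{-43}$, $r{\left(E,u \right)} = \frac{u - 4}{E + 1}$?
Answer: $- \frac{1}{5730582} \approx -1.745 \cdot 10^{-7}$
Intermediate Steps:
$r{\left(E,u \right)} = \frac{-4 + u}{1 + E}$
$m = - \frac{1}{43} \approx -0.023256$
$M{\left(T \right)} = 0$ ($M{\left(T \right)} = 0 \cdot 5 = 0$)
$t{\left(I,o \right)} = - 4 o$ ($t{\left(I,o \right)} = 4 \left(0 - o\right) = 4 \left(- o\right) = - 4 o$)
$\frac{1}{t{\left(236,-2277 \right)} - 5739690} = \frac{1}{\left(-4\right) \left(-2277\right) - 5739690} = \frac{1}{9108 - 5739690} = \frac{1}{-5730582} = - \frac{1}{5730582}$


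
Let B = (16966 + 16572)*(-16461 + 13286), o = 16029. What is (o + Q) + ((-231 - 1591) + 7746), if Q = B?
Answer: -106461197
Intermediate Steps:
B = -106483150 (B = 33538*(-3175) = -106483150)
Q = -106483150
(o + Q) + ((-231 - 1591) + 7746) = (16029 - 106483150) + ((-231 - 1591) + 7746) = -106467121 + (-1822 + 7746) = -106467121 + 5924 = -106461197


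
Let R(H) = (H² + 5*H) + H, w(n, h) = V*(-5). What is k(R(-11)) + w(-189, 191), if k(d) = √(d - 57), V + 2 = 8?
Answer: -30 + I*√2 ≈ -30.0 + 1.4142*I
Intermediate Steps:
V = 6 (V = -2 + 8 = 6)
w(n, h) = -30 (w(n, h) = 6*(-5) = -30)
R(H) = H² + 6*H
k(d) = √(-57 + d)
k(R(-11)) + w(-189, 191) = √(-57 - 11*(6 - 11)) - 30 = √(-57 - 11*(-5)) - 30 = √(-57 + 55) - 30 = √(-2) - 30 = I*√2 - 30 = -30 + I*√2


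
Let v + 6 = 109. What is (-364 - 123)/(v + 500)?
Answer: -487/603 ≈ -0.80763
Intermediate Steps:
v = 103 (v = -6 + 109 = 103)
(-364 - 123)/(v + 500) = (-364 - 123)/(103 + 500) = -487/603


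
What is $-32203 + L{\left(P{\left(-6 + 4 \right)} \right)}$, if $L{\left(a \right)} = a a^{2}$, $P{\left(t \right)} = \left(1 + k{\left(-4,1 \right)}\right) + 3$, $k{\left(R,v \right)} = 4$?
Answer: $-31691$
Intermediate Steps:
$P{\left(t \right)} = 8$ ($P{\left(t \right)} = \left(1 + 4\right) + 3 = 5 + 3 = 8$)
$L{\left(a \right)} = a^{3}$
$-32203 + L{\left(P{\left(-6 + 4 \right)} \right)} = -32203 + 8^{3} = -32203 + 512 = -31691$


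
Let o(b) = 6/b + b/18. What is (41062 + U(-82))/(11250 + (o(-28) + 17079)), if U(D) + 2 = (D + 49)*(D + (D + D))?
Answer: 6196428/3569231 ≈ 1.7361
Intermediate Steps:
o(b) = 6/b + b/18 (o(b) = 6/b + b*(1/18) = 6/b + b/18)
U(D) = -2 + 3*D*(49 + D) (U(D) = -2 + (D + 49)*(D + (D + D)) = -2 + (49 + D)*(D + 2*D) = -2 + (49 + D)*(3*D) = -2 + 3*D*(49 + D))
(41062 + U(-82))/(11250 + (o(-28) + 17079)) = (41062 + (-2 + 3*(-82)**2 + 147*(-82)))/(11250 + ((6/(-28) + (1/18)*(-28)) + 17079)) = (41062 + (-2 + 3*6724 - 12054))/(11250 + ((6*(-1/28) - 14/9) + 17079)) = (41062 + (-2 + 20172 - 12054))/(11250 + ((-3/14 - 14/9) + 17079)) = (41062 + 8116)/(11250 + (-223/126 + 17079)) = 49178/(11250 + 2151731/126) = 49178/(3569231/126) = 49178*(126/3569231) = 6196428/3569231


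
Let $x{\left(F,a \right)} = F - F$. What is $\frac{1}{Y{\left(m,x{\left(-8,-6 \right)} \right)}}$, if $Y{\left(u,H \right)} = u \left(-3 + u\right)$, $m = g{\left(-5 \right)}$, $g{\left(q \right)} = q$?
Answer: $\frac{1}{40} \approx 0.025$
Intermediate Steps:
$x{\left(F,a \right)} = 0$
$m = -5$
$\frac{1}{Y{\left(m,x{\left(-8,-6 \right)} \right)}} = \frac{1}{\left(-5\right) \left(-3 - 5\right)} = \frac{1}{\left(-5\right) \left(-8\right)} = \frac{1}{40}$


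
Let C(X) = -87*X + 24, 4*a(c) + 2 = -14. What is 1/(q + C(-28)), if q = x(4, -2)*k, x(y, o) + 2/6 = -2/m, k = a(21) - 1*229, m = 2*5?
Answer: 15/38764 ≈ 0.00038696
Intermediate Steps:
a(c) = -4 (a(c) = -½ + (¼)*(-14) = -½ - 7/2 = -4)
C(X) = 24 - 87*X
m = 10
k = -233 (k = -4 - 1*229 = -4 - 229 = -233)
x(y, o) = -8/15 (x(y, o) = -⅓ - 2/10 = -⅓ - 2*⅒ = -⅓ - ⅕ = -8/15)
q = 1864/15 (q = -8/15*(-233) = 1864/15 ≈ 124.27)
1/(q + C(-28)) = 1/(1864/15 + (24 - 87*(-28))) = 1/(1864/15 + (24 + 2436)) = 1/(1864/15 + 2460) = 1/(38764/15) = 15/38764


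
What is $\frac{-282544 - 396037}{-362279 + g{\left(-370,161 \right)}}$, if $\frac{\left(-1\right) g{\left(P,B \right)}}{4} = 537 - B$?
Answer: $\frac{678581}{363783} \approx 1.8653$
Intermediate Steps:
$g{\left(P,B \right)} = -2148 + 4 B$ ($g{\left(P,B \right)} = - 4 \left(537 - B\right) = -2148 + 4 B$)
$\frac{-282544 - 396037}{-362279 + g{\left(-370,161 \right)}} = \frac{-282544 - 396037}{-362279 + \left(-2148 + 4 \cdot 161\right)} = - \frac{678581}{-362279 + \left(-2148 + 644\right)} = - \frac{678581}{-362279 - 1504} = - \frac{678581}{-363783} = \left(-678581\right) \left(- \frac{1}{363783}\right) = \frac{678581}{363783}$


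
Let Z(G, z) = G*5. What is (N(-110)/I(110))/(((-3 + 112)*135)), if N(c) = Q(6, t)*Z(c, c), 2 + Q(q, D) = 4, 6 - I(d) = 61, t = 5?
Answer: 4/2943 ≈ 0.0013592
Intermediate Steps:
I(d) = -55 (I(d) = 6 - 1*61 = 6 - 61 = -55)
Z(G, z) = 5*G
Q(q, D) = 2 (Q(q, D) = -2 + 4 = 2)
N(c) = 10*c (N(c) = 2*(5*c) = 10*c)
(N(-110)/I(110))/(((-3 + 112)*135)) = ((10*(-110))/(-55))/(((-3 + 112)*135)) = (-1100*(-1/55))/((109*135)) = 20/14715 = 20*(1/14715) = 4/2943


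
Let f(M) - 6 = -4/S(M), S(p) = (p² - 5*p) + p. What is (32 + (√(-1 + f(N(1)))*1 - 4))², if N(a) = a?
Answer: (84 + √57)²/9 ≈ 931.26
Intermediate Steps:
S(p) = p² - 4*p
f(M) = 6 - 4/(M*(-4 + M)) (f(M) = 6 - 4*1/(M*(-4 + M)) = 6 - 4/(M*(-4 + M)))
(32 + (√(-1 + f(N(1)))*1 - 4))² = (32 + (√(-1 + (6 - 4/(1*(-4 + 1))))*1 - 4))² = (32 + (√(-1 + (6 - 4*1/(-3)))*1 - 4))² = (32 + (√(-1 + (6 - 4*1*(-⅓)))*1 - 4))² = (32 + (√(-1 + (6 + 4/3))*1 - 4))² = (32 + (√(-1 + 22/3)*1 - 4))² = (32 + (√(19/3)*1 - 4))² = (32 + ((√57/3)*1 - 4))² = (32 + (√57/3 - 4))² = (32 + (-4 + √57/3))² = (28 + √57/3)²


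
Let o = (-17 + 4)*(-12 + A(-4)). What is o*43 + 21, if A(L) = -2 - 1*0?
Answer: 7847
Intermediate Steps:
A(L) = -2 (A(L) = -2 + 0 = -2)
o = 182 (o = (-17 + 4)*(-12 - 2) = -13*(-14) = 182)
o*43 + 21 = 182*43 + 21 = 7826 + 21 = 7847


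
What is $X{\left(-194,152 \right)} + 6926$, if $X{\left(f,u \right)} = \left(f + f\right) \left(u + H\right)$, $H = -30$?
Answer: $-40410$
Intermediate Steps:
$X{\left(f,u \right)} = 2 f \left(-30 + u\right)$ ($X{\left(f,u \right)} = \left(f + f\right) \left(u - 30\right) = 2 f \left(-30 + u\right)$)
$X{\left(-194,152 \right)} + 6926 = 2 \left(-194\right) \left(-30 + 152\right) + 6926 = 2 \left(-194\right) 122 + 6926 = -47336 + 6926 = -40410$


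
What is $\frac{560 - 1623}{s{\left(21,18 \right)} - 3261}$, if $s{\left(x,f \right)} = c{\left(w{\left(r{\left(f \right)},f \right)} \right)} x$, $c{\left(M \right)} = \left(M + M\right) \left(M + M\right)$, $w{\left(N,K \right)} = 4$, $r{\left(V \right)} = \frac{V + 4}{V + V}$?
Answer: $\frac{1063}{1917} \approx 0.55451$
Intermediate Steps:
$r{\left(V \right)} = \frac{4 + V}{2 V}$
$c{\left(M \right)} = 4 M^{2}$ ($c{\left(M \right)} = 2 M 2 M = 4 M^{2}$)
$s{\left(x,f \right)} = 64 x$ ($s{\left(x,f \right)} = 4 \cdot 4^{2} x = 4 \cdot 16 x = 64 x$)
$\frac{560 - 1623}{s{\left(21,18 \right)} - 3261} = \frac{560 - 1623}{64 \cdot 21 - 3261} = - \frac{1063}{1344 - 3261} = - \frac{1063}{-1917} = \left(-1063\right) \left(- \frac{1}{1917}\right) = \frac{1063}{1917}$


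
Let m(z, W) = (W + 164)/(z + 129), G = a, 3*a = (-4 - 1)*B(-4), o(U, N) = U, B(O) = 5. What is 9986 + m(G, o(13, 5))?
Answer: 3615463/362 ≈ 9987.5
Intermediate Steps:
a = -25/3 (a = ((-4 - 1)*5)/3 = (-5*5)/3 = (1/3)*(-25) = -25/3 ≈ -8.3333)
G = -25/3 ≈ -8.3333
m(z, W) = (164 + W)/(129 + z)
9986 + m(G, o(13, 5)) = 9986 + (164 + 13)/(129 - 25/3) = 9986 + 177/(362/3) = 9986 + (3/362)*177 = 9986 + 531/362 = 3615463/362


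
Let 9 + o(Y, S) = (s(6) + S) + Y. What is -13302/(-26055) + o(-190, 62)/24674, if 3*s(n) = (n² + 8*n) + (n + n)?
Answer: 36164197/71431230 ≈ 0.50628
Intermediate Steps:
s(n) = n²/3 + 10*n/3 (s(n) = ((n² + 8*n) + (n + n))/3 = ((n² + 8*n) + 2*n)/3 = (n² + 10*n)/3 = n²/3 + 10*n/3)
o(Y, S) = 23 + S + Y (o(Y, S) = -9 + (((⅓)*6*(10 + 6) + S) + Y) = -9 + (((⅓)*6*16 + S) + Y) = -9 + ((32 + S) + Y) = -9 + (32 + S + Y) = 23 + S + Y)
-13302/(-26055) + o(-190, 62)/24674 = -13302/(-26055) + (23 + 62 - 190)/24674 = -13302*(-1/26055) - 105*1/24674 = 1478/2895 - 105/24674 = 36164197/71431230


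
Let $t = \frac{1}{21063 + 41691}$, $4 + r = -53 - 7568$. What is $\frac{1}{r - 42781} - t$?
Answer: $- \frac{9430}{263598177} \approx -3.5774 \cdot 10^{-5}$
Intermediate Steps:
$r = -7625$ ($r = -4 - 7621 = -7625$)
$t = \frac{1}{62754} \approx 1.5935 \cdot 10^{-5}$
$\frac{1}{r - 42781} - t = \frac{1}{-7625 - 42781} - \frac{1}{62754} = \frac{1}{-50406} - \frac{1}{62754} = - \frac{1}{50406} - \frac{1}{62754} = - \frac{9430}{263598177}$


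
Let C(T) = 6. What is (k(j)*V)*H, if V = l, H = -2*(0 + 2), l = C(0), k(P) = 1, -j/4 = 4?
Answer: -24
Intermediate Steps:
j = -16 (j = -4*4 = -16)
l = 6
H = -4 (H = -2*2 = -4)
V = 6
(k(j)*V)*H = (1*6)*(-4) = 6*(-4) = -24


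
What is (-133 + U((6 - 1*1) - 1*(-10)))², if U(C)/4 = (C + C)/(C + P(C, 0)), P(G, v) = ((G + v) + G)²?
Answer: 65691025/3721 ≈ 17654.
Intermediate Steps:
P(G, v) = (v + 2*G)²
U(C) = 8*C/(C + 4*C²) (U(C) = 4*((C + C)/(C + (0 + 2*C)²)) = 4*((2*C)/(C + (2*C)²)) = 4*((2*C)/(C + 4*C²)) = 4*(2*C/(C + 4*C²)) = 8*C/(C + 4*C²))
(-133 + U((6 - 1*1) - 1*(-10)))² = (-133 + 8/(1 + 4*((6 - 1*1) - 1*(-10))))² = (-133 + 8/(1 + 4*((6 - 1) + 10)))² = (-133 + 8/(1 + 4*(5 + 10)))² = (-133 + 8/(1 + 4*15))² = (-133 + 8/(1 + 60))² = (-133 + 8/61)² = (-8105/61)² = 65691025/3721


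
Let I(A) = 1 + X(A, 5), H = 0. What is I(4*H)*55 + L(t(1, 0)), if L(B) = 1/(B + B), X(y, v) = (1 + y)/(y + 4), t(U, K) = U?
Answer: 277/4 ≈ 69.250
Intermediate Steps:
X(y, v) = (1 + y)/(4 + y)
I(A) = 1 + (1 + A)/(4 + A)
L(B) = 1/(2*B)
I(4*H)*55 + L(t(1, 0)) = ((5 + 2*(4*0))/(4 + 4*0))*55 + (1/2)/1 = ((5 + 2*0)/(4 + 0))*55 + (1/2)*1 = ((5 + 0)/4)*55 + 1/2 = ((1/4)*5)*55 + 1/2 = (5/4)*55 + 1/2 = 275/4 + 1/2 = 277/4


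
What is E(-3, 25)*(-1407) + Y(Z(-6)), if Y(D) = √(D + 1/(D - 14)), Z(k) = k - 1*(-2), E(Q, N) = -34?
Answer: 47838 + I*√146/6 ≈ 47838.0 + 2.0138*I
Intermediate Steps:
Z(k) = 2 + k (Z(k) = k + 2 = 2 + k)
Y(D) = √(D + 1/(-14 + D))
E(-3, 25)*(-1407) + Y(Z(-6)) = -34*(-1407) + √((1 + (2 - 6)*(-14 + (2 - 6)))/(-14 + (2 - 6))) = 47838 + √((1 - 4*(-14 - 4))/(-14 - 4)) = 47838 + √((1 - 4*(-18))/(-18)) = 47838 + √(-(1 + 72)/18) = 47838 + √(-1/18*73) = 47838 + √(-73/18) = 47838 + I*√146/6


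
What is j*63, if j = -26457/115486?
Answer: -238113/16498 ≈ -14.433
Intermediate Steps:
j = -26457/115486 (j = -26457*1/115486 = -26457/115486 ≈ -0.22909)
j*63 = -26457/115486*63 = -238113/16498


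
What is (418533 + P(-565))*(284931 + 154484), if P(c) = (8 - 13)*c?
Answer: 185151025570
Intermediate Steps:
P(c) = -5*c
(418533 + P(-565))*(284931 + 154484) = (418533 - 5*(-565))*(284931 + 154484) = (418533 + 2825)*439415 = 421358*439415 = 185151025570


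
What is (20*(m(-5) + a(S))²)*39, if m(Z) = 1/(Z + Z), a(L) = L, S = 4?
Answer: 59319/5 ≈ 11864.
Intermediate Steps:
m(Z) = 1/(2*Z)
(20*(m(-5) + a(S))²)*39 = (20*((½)/(-5) + 4)²)*39 = (20*((½)*(-⅕) + 4)²)*39 = (20*(-⅒ + 4)²)*39 = (20*(39/10)²)*39 = (20*(1521/100))*39 = (1521/5)*39 = 59319/5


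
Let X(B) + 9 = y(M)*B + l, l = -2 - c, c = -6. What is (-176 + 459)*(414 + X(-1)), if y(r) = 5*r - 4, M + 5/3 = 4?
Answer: 340732/3 ≈ 1.1358e+5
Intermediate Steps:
M = 7/3 (M = -5/3 + 4 = 7/3 ≈ 2.3333)
y(r) = -4 + 5*r
l = 4 (l = -2 - 1*(-6) = -2 + 6 = 4)
X(B) = -5 + 23*B/3 (X(B) = -9 + ((-4 + 5*(7/3))*B + 4) = -9 + ((-4 + 35/3)*B + 4) = -9 + (23*B/3 + 4) = -9 + (4 + 23*B/3) = -5 + 23*B/3)
(-176 + 459)*(414 + X(-1)) = (-176 + 459)*(414 + (-5 + (23/3)*(-1))) = 283*(414 + (-5 - 23/3)) = 283*(414 - 38/3) = 283*(1204/3) = 340732/3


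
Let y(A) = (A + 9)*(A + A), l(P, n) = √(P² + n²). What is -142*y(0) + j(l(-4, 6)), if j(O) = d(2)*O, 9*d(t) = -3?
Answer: -2*√13/3 ≈ -2.4037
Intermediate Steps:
d(t) = -⅓ (d(t) = (⅑)*(-3) = -⅓)
y(A) = 2*A*(9 + A) (y(A) = (9 + A)*(2*A) = 2*A*(9 + A))
j(O) = -O/3
-142*y(0) + j(l(-4, 6)) = -284*0*(9 + 0) - √((-4)² + 6²)/3 = -284*0*9 - √(16 + 36)/3 = -142*0 - 2*√13/3 = 0 - 2*√13/3 = -2*√13/3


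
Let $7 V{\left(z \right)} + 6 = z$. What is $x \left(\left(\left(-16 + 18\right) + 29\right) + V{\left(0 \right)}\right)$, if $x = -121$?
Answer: $- \frac{25531}{7} \approx -3647.3$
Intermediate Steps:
$V{\left(z \right)} = - \frac{6}{7} + \frac{z}{7}$
$x \left(\left(\left(-16 + 18\right) + 29\right) + V{\left(0 \right)}\right) = - 121 \left(\left(\left(-16 + 18\right) + 29\right) + \left(- \frac{6}{7} + \frac{1}{7} \cdot 0\right)\right) = - 121 \left(\left(2 + 29\right) + \left(- \frac{6}{7} + 0\right)\right) = - 121 \left(31 - \frac{6}{7}\right) = \left(-121\right) \frac{211}{7} = - \frac{25531}{7}$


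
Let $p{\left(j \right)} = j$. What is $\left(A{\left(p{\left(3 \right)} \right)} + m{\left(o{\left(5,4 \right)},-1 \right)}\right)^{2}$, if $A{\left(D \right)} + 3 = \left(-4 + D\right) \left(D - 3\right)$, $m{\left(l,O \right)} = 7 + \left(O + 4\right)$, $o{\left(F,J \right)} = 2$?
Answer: $49$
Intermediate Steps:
$m{\left(l,O \right)} = 11 + O$ ($m{\left(l,O \right)} = 7 + \left(4 + O\right) = 11 + O$)
$A{\left(D \right)} = -3 + \left(-4 + D\right) \left(-3 + D\right)$ ($A{\left(D \right)} = -3 + \left(-4 + D\right) \left(D - 3\right) = -3 + \left(-4 + D\right) \left(-3 + D\right)$)
$\left(A{\left(p{\left(3 \right)} \right)} + m{\left(o{\left(5,4 \right)},-1 \right)}\right)^{2} = \left(\left(9 + 3^{2} - 21\right) + \left(11 - 1\right)\right)^{2} = \left(\left(9 + 9 - 21\right) + 10\right)^{2} = \left(-3 + 10\right)^{2} = 7^{2} = 49$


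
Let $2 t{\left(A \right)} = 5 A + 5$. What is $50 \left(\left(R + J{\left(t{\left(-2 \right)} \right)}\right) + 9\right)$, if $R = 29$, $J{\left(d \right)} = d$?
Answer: $1775$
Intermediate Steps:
$t{\left(A \right)} = \frac{5}{2} + \frac{5 A}{2}$ ($t{\left(A \right)} = \frac{5 A + 5}{2} = \frac{5 + 5 A}{2} = \frac{5}{2} + \frac{5 A}{2}$)
$50 \left(\left(R + J{\left(t{\left(-2 \right)} \right)}\right) + 9\right) = 50 \left(\left(29 + \left(\frac{5}{2} + \frac{5}{2} \left(-2\right)\right)\right) + 9\right) = 50 \left(\left(29 + \left(\frac{5}{2} - 5\right)\right) + 9\right) = 50 \left(\left(29 - \frac{5}{2}\right) + 9\right) = 50 \left(\frac{53}{2} + 9\right) = 50 \cdot \frac{71}{2} = 1775$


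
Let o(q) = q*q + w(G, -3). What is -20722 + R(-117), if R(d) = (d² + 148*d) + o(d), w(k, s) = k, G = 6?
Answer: -10654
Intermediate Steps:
o(q) = 6 + q² (o(q) = q*q + 6 = q² + 6 = 6 + q²)
R(d) = 6 + 2*d² + 148*d (R(d) = (d² + 148*d) + (6 + d²) = 6 + 2*d² + 148*d)
-20722 + R(-117) = -20722 + (6 + 2*(-117)² + 148*(-117)) = -20722 + (6 + 2*13689 - 17316) = -20722 + (6 + 27378 - 17316) = -20722 + 10068 = -10654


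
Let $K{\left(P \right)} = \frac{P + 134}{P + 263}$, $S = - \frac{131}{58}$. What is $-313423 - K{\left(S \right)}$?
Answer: $- \frac{1579967890}{5041} \approx -3.1342 \cdot 10^{5}$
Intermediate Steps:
$S = - \frac{131}{58}$ ($S = \left(-131\right) \frac{1}{58} = - \frac{131}{58} \approx -2.2586$)
$K{\left(P \right)} = \frac{134 + P}{263 + P}$
$-313423 - K{\left(S \right)} = -313423 - \frac{134 - \frac{131}{58}}{263 - \frac{131}{58}} = -313423 - \frac{1}{\frac{15123}{58}} \cdot \frac{7641}{58} = -313423 - \frac{58}{15123} \cdot \frac{7641}{58} = -313423 - \frac{2547}{5041} = - \frac{1579967890}{5041}$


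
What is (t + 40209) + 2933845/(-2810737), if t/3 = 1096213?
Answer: 9356513307131/2810737 ≈ 3.3288e+6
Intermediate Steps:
t = 3288639 (t = 3*1096213 = 3288639)
(t + 40209) + 2933845/(-2810737) = (3288639 + 40209) + 2933845/(-2810737) = 3328848 + 2933845*(-1/2810737) = 3328848 - 2933845/2810737 = 9356513307131/2810737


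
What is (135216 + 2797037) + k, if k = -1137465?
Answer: 1794788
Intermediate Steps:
(135216 + 2797037) + k = (135216 + 2797037) - 1137465 = 2932253 - 1137465 = 1794788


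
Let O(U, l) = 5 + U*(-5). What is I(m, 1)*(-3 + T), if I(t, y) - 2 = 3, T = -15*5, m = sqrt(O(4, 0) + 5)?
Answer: -390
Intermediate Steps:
O(U, l) = 5 - 5*U
m = I*sqrt(10) (m = sqrt((5 - 5*4) + 5) = sqrt((5 - 20) + 5) = sqrt(-15 + 5) = sqrt(-10) = I*sqrt(10) ≈ 3.1623*I)
T = -75
I(t, y) = 5 (I(t, y) = 2 + 3 = 5)
I(m, 1)*(-3 + T) = 5*(-3 - 75) = 5*(-78) = -390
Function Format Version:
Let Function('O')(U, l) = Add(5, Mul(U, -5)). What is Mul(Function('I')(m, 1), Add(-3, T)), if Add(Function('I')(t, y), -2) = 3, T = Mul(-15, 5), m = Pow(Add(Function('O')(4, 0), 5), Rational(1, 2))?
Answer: -390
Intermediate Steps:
Function('O')(U, l) = Add(5, Mul(-5, U))
m = Mul(I, Pow(10, Rational(1, 2))) (m = Pow(Add(Add(5, Mul(-5, 4)), 5), Rational(1, 2)) = Pow(Add(Add(5, -20), 5), Rational(1, 2)) = Pow(Add(-15, 5), Rational(1, 2)) = Pow(-10, Rational(1, 2)) = Mul(I, Pow(10, Rational(1, 2))) ≈ Mul(3.1623, I))
T = -75
Function('I')(t, y) = 5 (Function('I')(t, y) = Add(2, 3) = 5)
Mul(Function('I')(m, 1), Add(-3, T)) = Mul(5, Add(-3, -75)) = Mul(5, -78) = -390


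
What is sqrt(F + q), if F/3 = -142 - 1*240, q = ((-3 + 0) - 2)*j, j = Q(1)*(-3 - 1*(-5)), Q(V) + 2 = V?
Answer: 4*I*sqrt(71) ≈ 33.705*I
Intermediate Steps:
Q(V) = -2 + V
j = -2 (j = (-2 + 1)*(-3 - 1*(-5)) = -(-3 + 5) = -1*2 = -2)
q = 10 (q = ((-3 + 0) - 2)*(-2) = (-3 - 2)*(-2) = -5*(-2) = 10)
F = -1146 (F = 3*(-142 - 1*240) = 3*(-142 - 240) = 3*(-382) = -1146)
sqrt(F + q) = sqrt(-1146 + 10) = sqrt(-1136) = 4*I*sqrt(71)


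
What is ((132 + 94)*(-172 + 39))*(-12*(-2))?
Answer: -721392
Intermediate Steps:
((132 + 94)*(-172 + 39))*(-12*(-2)) = (226*(-133))*24 = -30058*24 = -721392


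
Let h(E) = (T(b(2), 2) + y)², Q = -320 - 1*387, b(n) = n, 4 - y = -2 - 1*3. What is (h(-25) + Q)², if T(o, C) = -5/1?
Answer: 477481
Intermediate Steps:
y = 9 (y = 4 - (-2 - 1*3) = 4 - (-2 - 3) = 4 - 1*(-5) = 4 + 5 = 9)
T(o, C) = -5 (T(o, C) = -5*1 = -5)
Q = -707 (Q = -320 - 387 = -707)
h(E) = 16 (h(E) = (-5 + 9)² = 4² = 16)
(h(-25) + Q)² = (16 - 707)² = (-691)² = 477481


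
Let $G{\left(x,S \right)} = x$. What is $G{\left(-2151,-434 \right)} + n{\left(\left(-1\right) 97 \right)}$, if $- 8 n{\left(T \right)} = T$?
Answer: $- \frac{17111}{8} \approx -2138.9$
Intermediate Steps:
$n{\left(T \right)} = - \frac{T}{8}$
$G{\left(-2151,-434 \right)} + n{\left(\left(-1\right) 97 \right)} = -2151 - \frac{\left(-1\right) 97}{8} = -2151 - - \frac{97}{8} = -2151 + \frac{97}{8} = - \frac{17111}{8}$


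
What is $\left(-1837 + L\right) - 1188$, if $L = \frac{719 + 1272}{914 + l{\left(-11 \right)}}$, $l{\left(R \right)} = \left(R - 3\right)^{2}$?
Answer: $- \frac{3355759}{1110} \approx -3023.2$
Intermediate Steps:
$l{\left(R \right)} = \left(-3 + R\right)^{2}$
$L = \frac{1991}{1110}$ ($L = \frac{719 + 1272}{914 + \left(-3 - 11\right)^{2}} = \frac{1991}{914 + \left(-14\right)^{2}} = \frac{1991}{914 + 196} = \frac{1991}{1110} \approx 1.7937$)
$\left(-1837 + L\right) - 1188 = \left(-1837 + \frac{1991}{1110}\right) - 1188 = - \frac{2037079}{1110} - 1188 = - \frac{3355759}{1110}$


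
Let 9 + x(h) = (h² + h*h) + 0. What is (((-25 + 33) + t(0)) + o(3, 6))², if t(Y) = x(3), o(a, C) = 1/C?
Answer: 10609/36 ≈ 294.69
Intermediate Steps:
x(h) = -9 + 2*h² (x(h) = -9 + ((h² + h*h) + 0) = -9 + ((h² + h²) + 0) = -9 + (2*h² + 0) = -9 + 2*h²)
t(Y) = 9 (t(Y) = -9 + 2*3² = -9 + 2*9 = -9 + 18 = 9)
(((-25 + 33) + t(0)) + o(3, 6))² = (((-25 + 33) + 9) + 1/6)² = ((8 + 9) + ⅙)² = (17 + ⅙)² = (103/6)² = 10609/36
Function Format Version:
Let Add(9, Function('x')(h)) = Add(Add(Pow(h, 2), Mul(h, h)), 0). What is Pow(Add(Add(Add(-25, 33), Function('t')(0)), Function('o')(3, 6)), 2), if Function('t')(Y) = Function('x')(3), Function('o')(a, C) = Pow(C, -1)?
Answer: Rational(10609, 36) ≈ 294.69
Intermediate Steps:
Function('x')(h) = Add(-9, Mul(2, Pow(h, 2))) (Function('x')(h) = Add(-9, Add(Add(Pow(h, 2), Mul(h, h)), 0)) = Add(-9, Add(Add(Pow(h, 2), Pow(h, 2)), 0)) = Add(-9, Add(Mul(2, Pow(h, 2)), 0)) = Add(-9, Mul(2, Pow(h, 2))))
Function('t')(Y) = 9 (Function('t')(Y) = Add(-9, Mul(2, Pow(3, 2))) = Add(-9, Mul(2, 9)) = Add(-9, 18) = 9)
Pow(Add(Add(Add(-25, 33), Function('t')(0)), Function('o')(3, 6)), 2) = Pow(Add(Add(Add(-25, 33), 9), Pow(6, -1)), 2) = Pow(Add(Add(8, 9), Rational(1, 6)), 2) = Pow(Add(17, Rational(1, 6)), 2) = Pow(Rational(103, 6), 2) = Rational(10609, 36)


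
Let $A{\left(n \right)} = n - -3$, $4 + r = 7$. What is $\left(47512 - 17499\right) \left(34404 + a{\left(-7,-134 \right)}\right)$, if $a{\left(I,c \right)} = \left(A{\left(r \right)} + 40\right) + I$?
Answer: $1033737759$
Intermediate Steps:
$r = 3$ ($r = -4 + 7 = 3$)
$A{\left(n \right)} = 3 + n$ ($A{\left(n \right)} = n + 3 = 3 + n$)
$a{\left(I,c \right)} = 46 + I$ ($a{\left(I,c \right)} = \left(\left(3 + 3\right) + 40\right) + I = \left(6 + 40\right) + I = 46 + I$)
$\left(47512 - 17499\right) \left(34404 + a{\left(-7,-134 \right)}\right) = \left(47512 - 17499\right) \left(34404 + \left(46 - 7\right)\right) = 30013 \left(34404 + 39\right) = 30013 \cdot 34443 = 1033737759$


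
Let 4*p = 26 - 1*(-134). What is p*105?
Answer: 4200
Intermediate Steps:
p = 40 (p = (26 - 1*(-134))/4 = (26 + 134)/4 = (¼)*160 = 40)
p*105 = 40*105 = 4200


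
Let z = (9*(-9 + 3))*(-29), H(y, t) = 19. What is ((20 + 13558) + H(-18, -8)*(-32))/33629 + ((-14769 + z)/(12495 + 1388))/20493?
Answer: 45550333503/118118465971 ≈ 0.38563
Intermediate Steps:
z = 1566 (z = (9*(-6))*(-29) = -54*(-29) = 1566)
((20 + 13558) + H(-18, -8)*(-32))/33629 + ((-14769 + z)/(12495 + 1388))/20493 = ((20 + 13558) + 19*(-32))/33629 + ((-14769 + 1566)/(12495 + 1388))/20493 = (13578 - 608)*(1/33629) - 13203/13883*(1/20493) = 12970*(1/33629) - 13203*1/13883*(1/20493) = 12970/33629 - 13203/13883*1/20493 = 12970/33629 - 163/3512399 = 45550333503/118118465971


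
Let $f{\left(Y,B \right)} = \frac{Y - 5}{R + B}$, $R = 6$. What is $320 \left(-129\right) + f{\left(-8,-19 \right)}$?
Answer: $-41279$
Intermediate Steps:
$f{\left(Y,B \right)} = \frac{-5 + Y}{6 + B}$ ($f{\left(Y,B \right)} = \frac{Y - 5}{6 + B} = \frac{-5 + Y}{6 + B}$)
$320 \left(-129\right) + f{\left(-8,-19 \right)} = 320 \left(-129\right) + \frac{-5 - 8}{6 - 19} = -41280 + \frac{1}{-13} \left(-13\right) = -41280 - -1 = -41280 + 1 = -41279$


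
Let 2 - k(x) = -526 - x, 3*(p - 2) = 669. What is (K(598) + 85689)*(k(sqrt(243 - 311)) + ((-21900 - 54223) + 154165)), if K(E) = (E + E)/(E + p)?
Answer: 5541011202510/823 + 141046486*I*sqrt(17)/823 ≈ 6.7327e+9 + 7.0662e+5*I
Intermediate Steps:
p = 225 (p = 2 + (1/3)*669 = 2 + 223 = 225)
k(x) = 528 + x (k(x) = 2 - (-526 - x) = 2 + (526 + x) = 528 + x)
K(E) = 2*E/(225 + E) (K(E) = (E + E)/(E + 225) = (2*E)/(225 + E) = 2*E/(225 + E))
(K(598) + 85689)*(k(sqrt(243 - 311)) + ((-21900 - 54223) + 154165)) = (2*598/(225 + 598) + 85689)*((528 + sqrt(243 - 311)) + ((-21900 - 54223) + 154165)) = (2*598/823 + 85689)*((528 + sqrt(-68)) + (-76123 + 154165)) = (2*598*(1/823) + 85689)*((528 + 2*I*sqrt(17)) + 78042) = (1196/823 + 85689)*(78570 + 2*I*sqrt(17)) = 70523243*(78570 + 2*I*sqrt(17))/823 = 5541011202510/823 + 141046486*I*sqrt(17)/823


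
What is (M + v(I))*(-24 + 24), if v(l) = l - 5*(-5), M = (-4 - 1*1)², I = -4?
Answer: 0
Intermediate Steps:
M = 25 (M = (-4 - 1)² = (-5)² = 25)
v(l) = 25 + l (v(l) = l + 25 = 25 + l)
(M + v(I))*(-24 + 24) = (25 + (25 - 4))*(-24 + 24) = (25 + 21)*0 = 46*0 = 0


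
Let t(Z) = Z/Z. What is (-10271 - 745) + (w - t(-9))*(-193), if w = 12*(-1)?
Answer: -8507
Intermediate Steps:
t(Z) = 1
w = -12
(-10271 - 745) + (w - t(-9))*(-193) = (-10271 - 745) + (-12 - 1*1)*(-193) = -11016 + (-12 - 1)*(-193) = -11016 - 13*(-193) = -11016 + 2509 = -8507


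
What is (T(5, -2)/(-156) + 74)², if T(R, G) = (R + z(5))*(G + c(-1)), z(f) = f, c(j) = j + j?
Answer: 8386816/1521 ≈ 5514.0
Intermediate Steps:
c(j) = 2*j
T(R, G) = (-2 + G)*(5 + R) (T(R, G) = (R + 5)*(G + 2*(-1)) = (5 + R)*(G - 2) = (5 + R)*(-2 + G) = (-2 + G)*(5 + R))
(T(5, -2)/(-156) + 74)² = ((-10 - 2*5 + 5*(-2) - 2*5)/(-156) + 74)² = ((-10 - 10 - 10 - 10)*(-1/156) + 74)² = (-40*(-1/156) + 74)² = (10/39 + 74)² = (2896/39)² = 8386816/1521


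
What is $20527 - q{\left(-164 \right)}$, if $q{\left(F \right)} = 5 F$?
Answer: $21347$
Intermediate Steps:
$20527 - q{\left(-164 \right)} = 20527 - 5 \left(-164\right) = 20527 - -820 = 20527 + 820 = 21347$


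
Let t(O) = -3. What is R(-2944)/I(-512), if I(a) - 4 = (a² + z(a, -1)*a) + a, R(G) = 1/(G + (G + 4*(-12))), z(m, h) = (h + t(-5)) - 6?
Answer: -1/1583463616 ≈ -6.3153e-10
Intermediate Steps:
z(m, h) = -9 + h (z(m, h) = (h - 3) - 6 = (-3 + h) - 6 = -9 + h)
R(G) = 1/(-48 + 2*G) (R(G) = 1/(G + (G - 48)) = 1/(G + (-48 + G)) = 1/(-48 + 2*G))
I(a) = 4 + a² - 9*a (I(a) = 4 + ((a² + (-9 - 1)*a) + a) = 4 + ((a² - 10*a) + a) = 4 + (a² - 9*a) = 4 + a² - 9*a)
R(-2944)/I(-512) = (1/(2*(-24 - 2944)))/(4 + (-512)² - 9*(-512)) = ((½)/(-2968))/(4 + 262144 + 4608) = ((½)*(-1/2968))/266756 = -1/5936*1/266756 = -1/1583463616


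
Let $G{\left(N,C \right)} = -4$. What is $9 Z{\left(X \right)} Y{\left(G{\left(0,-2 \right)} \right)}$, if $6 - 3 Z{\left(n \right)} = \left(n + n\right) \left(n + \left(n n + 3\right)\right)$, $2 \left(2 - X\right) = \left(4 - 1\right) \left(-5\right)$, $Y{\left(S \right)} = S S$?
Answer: $-93420$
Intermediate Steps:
$Y{\left(S \right)} = S^{2}$
$X = \frac{19}{2}$ ($X = 2 - \frac{\left(4 - 1\right) \left(-5\right)}{2} = 2 - \frac{3 \left(-5\right)}{2} = 2 - - \frac{15}{2} = 2 + \frac{15}{2} = \frac{19}{2} \approx 9.5$)
$Z{\left(n \right)} = 2 - \frac{2 n \left(3 + n + n^{2}\right)}{3}$ ($Z{\left(n \right)} = 2 - \frac{\left(n + n\right) \left(n + \left(n n + 3\right)\right)}{3} = 2 - \frac{2 n \left(n + \left(n^{2} + 3\right)\right)}{3} = 2 - \frac{2 n \left(n + \left(3 + n^{2}\right)\right)}{3} = 2 - \frac{2 n \left(3 + n + n^{2}\right)}{3}$)
$9 Z{\left(X \right)} Y{\left(G{\left(0,-2 \right)} \right)} = 9 \left(2 - 19 - \frac{2 \left(\frac{19}{2}\right)^{2}}{3} - \frac{2 \left(\frac{19}{2}\right)^{3}}{3}\right) \left(-4\right)^{2} = 9 \left(2 - 19 - \frac{361}{6} - \frac{6859}{12}\right) 16 = 9 \left(- \frac{2595}{4}\right) 16 = \left(- \frac{23355}{4}\right) 16 = -93420$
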